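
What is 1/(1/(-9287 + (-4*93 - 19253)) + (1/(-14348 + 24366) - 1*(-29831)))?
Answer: 144820208/4320131634295 ≈ 3.3522e-5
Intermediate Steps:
1/(1/(-9287 + (-4*93 - 19253)) + (1/(-14348 + 24366) - 1*(-29831))) = 1/(1/(-9287 + (-372 - 19253)) + (1/10018 + 29831)) = 1/(1/(-9287 - 19625) + (1/10018 + 29831)) = 1/(1/(-28912) + 298846959/10018) = 1/(-1/28912 + 298846959/10018) = 1/(4320131634295/144820208) = 144820208/4320131634295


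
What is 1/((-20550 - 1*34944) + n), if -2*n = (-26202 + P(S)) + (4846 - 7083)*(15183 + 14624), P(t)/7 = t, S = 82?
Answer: 2/66592899 ≈ 3.0033e-8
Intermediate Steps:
P(t) = 7*t
n = 66703887/2 (n = -((-26202 + 7*82) + (4846 - 7083)*(15183 + 14624))/2 = -((-26202 + 574) - 2237*29807)/2 = -(-25628 - 66678259)/2 = -½*(-66703887) = 66703887/2 ≈ 3.3352e+7)
1/((-20550 - 1*34944) + n) = 1/((-20550 - 1*34944) + 66703887/2) = 1/((-20550 - 34944) + 66703887/2) = 1/(-55494 + 66703887/2) = 1/(66592899/2) = 2/66592899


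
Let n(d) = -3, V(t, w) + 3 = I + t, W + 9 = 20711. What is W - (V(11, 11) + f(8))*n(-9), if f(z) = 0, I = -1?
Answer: 20723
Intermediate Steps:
W = 20702 (W = -9 + 20711 = 20702)
V(t, w) = -4 + t (V(t, w) = -3 + (-1 + t) = -4 + t)
W - (V(11, 11) + f(8))*n(-9) = 20702 - ((-4 + 11) + 0)*(-3) = 20702 - (7 + 0)*(-3) = 20702 - 7*(-3) = 20702 - 1*(-21) = 20702 + 21 = 20723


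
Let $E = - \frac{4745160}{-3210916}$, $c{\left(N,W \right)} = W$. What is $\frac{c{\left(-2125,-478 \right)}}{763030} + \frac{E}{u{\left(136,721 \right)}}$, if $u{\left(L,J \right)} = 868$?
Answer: $\frac{20432835203}{18987695574970} \approx 0.0010761$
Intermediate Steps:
$E = \frac{1186290}{802729}$ ($E = \left(-4745160\right) \left(- \frac{1}{3210916}\right) = \frac{1186290}{802729} \approx 1.4778$)
$\frac{c{\left(-2125,-478 \right)}}{763030} + \frac{E}{u{\left(136,721 \right)}} = - \frac{478}{763030} + \frac{1186290}{802729 \cdot 868} = \left(-478\right) \frac{1}{763030} + \frac{1186290}{802729} \cdot \frac{1}{868} = - \frac{239}{381515} + \frac{84735}{49769198} = \frac{20432835203}{18987695574970}$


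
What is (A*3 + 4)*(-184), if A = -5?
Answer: 2024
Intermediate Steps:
(A*3 + 4)*(-184) = (-5*3 + 4)*(-184) = (-15 + 4)*(-184) = -11*(-184) = 2024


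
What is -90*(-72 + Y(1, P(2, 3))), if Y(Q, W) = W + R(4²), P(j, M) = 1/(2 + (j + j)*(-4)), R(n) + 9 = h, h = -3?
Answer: 52965/7 ≈ 7566.4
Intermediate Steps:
R(n) = -12 (R(n) = -9 - 3 = -12)
P(j, M) = 1/(2 - 8*j) (P(j, M) = 1/(2 + (2*j)*(-4)) = 1/(2 - 8*j))
Y(Q, W) = -12 + W (Y(Q, W) = W - 12 = -12 + W)
-90*(-72 + Y(1, P(2, 3))) = -90*(-72 + (-12 - 1/(-2 + 8*2))) = -90*(-72 + (-12 - 1/(-2 + 16))) = -90*(-72 + (-12 - 1/14)) = -90*(-72 - 169/14) = -90*(-1177/14) = 52965/7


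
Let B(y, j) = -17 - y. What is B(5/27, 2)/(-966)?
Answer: 232/13041 ≈ 0.017790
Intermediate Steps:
B(5/27, 2)/(-966) = (-17 - 5/27)/(-966) = (-17 - 5/27)*(-1/966) = -464/27*(-1/966) = 232/13041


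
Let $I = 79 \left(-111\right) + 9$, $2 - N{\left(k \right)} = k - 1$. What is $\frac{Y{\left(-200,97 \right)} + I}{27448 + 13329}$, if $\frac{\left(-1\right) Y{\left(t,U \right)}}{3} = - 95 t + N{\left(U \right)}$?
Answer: $- \frac{65478}{40777} \approx -1.6058$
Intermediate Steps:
$N{\left(k \right)} = 3 - k$ ($N{\left(k \right)} = 2 - \left(k - 1\right) = 2 - \left(-1 + k\right) = 3 - k$)
$I = -8760$ ($I = -8769 + 9 = -8760$)
$Y{\left(t,U \right)} = -9 + 3 U + 285 t$ ($Y{\left(t,U \right)} = - 3 \left(- 95 t - \left(-3 + U\right)\right) = - 3 \left(3 - U - 95 t\right) = -9 + 3 U + 285 t$)
$\frac{Y{\left(-200,97 \right)} + I}{27448 + 13329} = \frac{\left(-9 + 3 \cdot 97 + 285 \left(-200\right)\right) - 8760}{27448 + 13329} = \frac{\left(-9 + 291 - 57000\right) - 8760}{40777} = \left(-56718 - 8760\right) \frac{1}{40777} = \left(-65478\right) \frac{1}{40777} = - \frac{65478}{40777}$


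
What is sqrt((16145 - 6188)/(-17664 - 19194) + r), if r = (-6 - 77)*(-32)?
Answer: sqrt(400871256942)/12286 ≈ 51.534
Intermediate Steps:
r = 2656 (r = -83*(-32) = 2656)
sqrt((16145 - 6188)/(-17664 - 19194) + r) = sqrt((16145 - 6188)/(-17664 - 19194) + 2656) = sqrt(9957/(-36858) + 2656) = sqrt(9957*(-1/36858) + 2656) = sqrt(-3319/12286 + 2656) = sqrt(32628297/12286) = sqrt(400871256942)/12286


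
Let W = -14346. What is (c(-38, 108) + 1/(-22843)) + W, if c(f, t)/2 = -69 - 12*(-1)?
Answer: -330309781/22843 ≈ -14460.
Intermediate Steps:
c(f, t) = -114 (c(f, t) = 2*(-69 - 12*(-1)) = 2*(-69 - 1*(-12)) = 2*(-69 + 12) = 2*(-57) = -114)
(c(-38, 108) + 1/(-22843)) + W = (-114 + 1/(-22843)) - 14346 = (-114 - 1/22843) - 14346 = -2604103/22843 - 14346 = -330309781/22843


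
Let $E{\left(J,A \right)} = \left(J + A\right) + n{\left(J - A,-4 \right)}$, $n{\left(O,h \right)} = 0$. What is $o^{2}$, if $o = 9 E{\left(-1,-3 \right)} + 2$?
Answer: $1156$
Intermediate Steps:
$E{\left(J,A \right)} = A + J$ ($E{\left(J,A \right)} = \left(J + A\right) + 0 = \left(A + J\right) + 0 = A + J$)
$o = -34$ ($o = 9 \left(-3 - 1\right) + 2 = 9 \left(-4\right) + 2 = -36 + 2 = -34$)
$o^{2} = \left(-34\right)^{2} = 1156$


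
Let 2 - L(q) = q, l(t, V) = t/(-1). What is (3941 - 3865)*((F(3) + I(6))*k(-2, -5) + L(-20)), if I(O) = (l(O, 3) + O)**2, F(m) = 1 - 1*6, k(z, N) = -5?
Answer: 3572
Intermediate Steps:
l(t, V) = -t (l(t, V) = t*(-1) = -t)
L(q) = 2 - q
F(m) = -5 (F(m) = 1 - 6 = -5)
I(O) = 0 (I(O) = (-O + O)**2 = 0**2 = 0)
(3941 - 3865)*((F(3) + I(6))*k(-2, -5) + L(-20)) = (3941 - 3865)*((-5 + 0)*(-5) + (2 - 1*(-20))) = 76*(-5*(-5) + (2 + 20)) = 76*(25 + 22) = 76*47 = 3572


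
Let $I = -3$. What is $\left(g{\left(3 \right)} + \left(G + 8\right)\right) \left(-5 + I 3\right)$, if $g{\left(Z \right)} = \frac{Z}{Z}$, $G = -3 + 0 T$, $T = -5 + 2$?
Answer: $-84$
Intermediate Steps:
$T = -3$
$G = -3$ ($G = -3 + 0 \left(-3\right) = -3 + 0 = -3$)
$g{\left(Z \right)} = 1$
$\left(g{\left(3 \right)} + \left(G + 8\right)\right) \left(-5 + I 3\right) = \left(1 + \left(-3 + 8\right)\right) \left(-5 - 9\right) = \left(1 + 5\right) \left(-5 - 9\right) = 6 \left(-14\right) = -84$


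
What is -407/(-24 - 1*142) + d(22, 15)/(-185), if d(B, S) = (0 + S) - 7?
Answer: 73967/30710 ≈ 2.4086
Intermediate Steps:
d(B, S) = -7 + S (d(B, S) = S - 7 = -7 + S)
-407/(-24 - 1*142) + d(22, 15)/(-185) = -407/(-24 - 1*142) + (-7 + 15)/(-185) = -407/(-24 - 142) + 8*(-1/185) = -407/(-166) - 8/185 = -407*(-1/166) - 8/185 = 407/166 - 8/185 = 73967/30710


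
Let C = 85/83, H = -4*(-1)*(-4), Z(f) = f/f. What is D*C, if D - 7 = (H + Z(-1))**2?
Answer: 19720/83 ≈ 237.59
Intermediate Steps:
Z(f) = 1
H = -16 (H = 4*(-4) = -16)
D = 232 (D = 7 + (-16 + 1)**2 = 7 + (-15)**2 = 7 + 225 = 232)
C = 85/83 (C = 85*(1/83) = 85/83 ≈ 1.0241)
D*C = 232*(85/83) = 19720/83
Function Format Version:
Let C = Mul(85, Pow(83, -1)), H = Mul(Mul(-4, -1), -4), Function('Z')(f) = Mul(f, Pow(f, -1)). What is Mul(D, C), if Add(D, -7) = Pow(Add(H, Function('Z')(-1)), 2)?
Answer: Rational(19720, 83) ≈ 237.59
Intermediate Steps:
Function('Z')(f) = 1
H = -16 (H = Mul(4, -4) = -16)
D = 232 (D = Add(7, Pow(Add(-16, 1), 2)) = Add(7, Pow(-15, 2)) = Add(7, 225) = 232)
C = Rational(85, 83) (C = Mul(85, Rational(1, 83)) = Rational(85, 83) ≈ 1.0241)
Mul(D, C) = Mul(232, Rational(85, 83)) = Rational(19720, 83)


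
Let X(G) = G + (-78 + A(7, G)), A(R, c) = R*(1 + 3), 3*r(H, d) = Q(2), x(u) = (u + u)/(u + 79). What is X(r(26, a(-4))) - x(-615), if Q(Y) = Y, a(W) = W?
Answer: -41509/804 ≈ -51.628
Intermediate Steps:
x(u) = 2*u/(79 + u) (x(u) = (2*u)/(79 + u) = 2*u/(79 + u))
r(H, d) = ⅔ (r(H, d) = (⅓)*2 = ⅔)
A(R, c) = 4*R (A(R, c) = R*4 = 4*R)
X(G) = -50 + G (X(G) = G + (-78 + 4*7) = G + (-78 + 28) = G - 50 = -50 + G)
X(r(26, a(-4))) - x(-615) = (-50 + ⅔) - 2*(-615)/(79 - 615) = -148/3 - 2*(-615)/(-536) = -148/3 - 2*(-615)*(-1)/536 = -148/3 - 1*615/268 = -148/3 - 615/268 = -41509/804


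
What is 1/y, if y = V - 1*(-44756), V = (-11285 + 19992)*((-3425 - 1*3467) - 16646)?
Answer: -1/204900610 ≈ -4.8804e-9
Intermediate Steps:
V = -204945366 (V = 8707*((-3425 - 3467) - 16646) = 8707*(-6892 - 16646) = 8707*(-23538) = -204945366)
y = -204900610 (y = -204945366 - 1*(-44756) = -204945366 + 44756 = -204900610)
1/y = 1/(-204900610) = -1/204900610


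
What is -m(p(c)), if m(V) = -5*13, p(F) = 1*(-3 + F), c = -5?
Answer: 65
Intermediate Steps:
p(F) = -3 + F
m(V) = -65
-m(p(c)) = -1*(-65) = 65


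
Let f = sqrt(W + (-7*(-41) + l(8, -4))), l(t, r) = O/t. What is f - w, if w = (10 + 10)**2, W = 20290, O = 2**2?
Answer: -400 + sqrt(82310)/2 ≈ -256.55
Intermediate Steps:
O = 4
l(t, r) = 4/t
w = 400 (w = 20**2 = 400)
f = sqrt(82310)/2 (f = sqrt(20290 + (-7*(-41) + 4/8)) = sqrt(20290 + (287 + 4*(1/8))) = sqrt(20290 + (287 + 1/2)) = sqrt(20290 + 575/2) = sqrt(41155/2) = sqrt(82310)/2 ≈ 143.45)
f - w = sqrt(82310)/2 - 1*400 = sqrt(82310)/2 - 400 = -400 + sqrt(82310)/2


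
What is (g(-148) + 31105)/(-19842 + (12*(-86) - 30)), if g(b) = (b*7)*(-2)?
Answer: -11059/6968 ≈ -1.5871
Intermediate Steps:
g(b) = -14*b (g(b) = (7*b)*(-2) = -14*b)
(g(-148) + 31105)/(-19842 + (12*(-86) - 30)) = (-14*(-148) + 31105)/(-19842 + (12*(-86) - 30)) = (2072 + 31105)/(-19842 + (-1032 - 30)) = 33177/(-19842 - 1062) = 33177/(-20904) = 33177*(-1/20904) = -11059/6968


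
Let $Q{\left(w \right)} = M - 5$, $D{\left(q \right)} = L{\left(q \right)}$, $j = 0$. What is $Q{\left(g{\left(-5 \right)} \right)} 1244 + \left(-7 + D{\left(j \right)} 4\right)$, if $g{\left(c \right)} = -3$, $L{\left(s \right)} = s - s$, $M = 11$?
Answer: $7457$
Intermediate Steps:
$L{\left(s \right)} = 0$
$D{\left(q \right)} = 0$
$Q{\left(w \right)} = 6$ ($Q{\left(w \right)} = 11 - 5 = 6$)
$Q{\left(g{\left(-5 \right)} \right)} 1244 + \left(-7 + D{\left(j \right)} 4\right) = 6 \cdot 1244 + \left(-7 + 0 \cdot 4\right) = 7464 + \left(-7 + 0\right) = 7464 - 7 = 7457$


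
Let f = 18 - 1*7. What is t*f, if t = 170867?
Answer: 1879537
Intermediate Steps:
f = 11 (f = 18 - 7 = 11)
t*f = 170867*11 = 1879537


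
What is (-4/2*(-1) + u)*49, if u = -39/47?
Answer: 2695/47 ≈ 57.340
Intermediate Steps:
u = -39/47 (u = -39*1/47 = -39/47 ≈ -0.82979)
(-4/2*(-1) + u)*49 = (-4/2*(-1) - 39/47)*49 = (-4*½*(-1) - 39/47)*49 = (-2*(-1) - 39/47)*49 = (2 - 39/47)*49 = (55/47)*49 = 2695/47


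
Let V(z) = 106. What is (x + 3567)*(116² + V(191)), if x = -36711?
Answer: -449498928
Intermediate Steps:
(x + 3567)*(116² + V(191)) = (-36711 + 3567)*(116² + 106) = -33144*(13456 + 106) = -33144*13562 = -449498928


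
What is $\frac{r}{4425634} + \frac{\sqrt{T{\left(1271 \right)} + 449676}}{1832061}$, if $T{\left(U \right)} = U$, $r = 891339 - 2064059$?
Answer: $- \frac{586360}{2212817} + \frac{\sqrt{9203}}{261723} \approx -0.26462$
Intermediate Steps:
$r = -1172720$ ($r = 891339 - 2064059 = -1172720$)
$\frac{r}{4425634} + \frac{\sqrt{T{\left(1271 \right)} + 449676}}{1832061} = - \frac{1172720}{4425634} + \frac{\sqrt{1271 + 449676}}{1832061} = \left(-1172720\right) \frac{1}{4425634} + \sqrt{450947} \cdot \frac{1}{1832061} = - \frac{586360}{2212817} + 7 \sqrt{9203} \cdot \frac{1}{1832061} = - \frac{586360}{2212817} + \frac{\sqrt{9203}}{261723}$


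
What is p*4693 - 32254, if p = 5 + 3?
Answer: 5290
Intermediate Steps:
p = 8
p*4693 - 32254 = 8*4693 - 32254 = 37544 - 32254 = 5290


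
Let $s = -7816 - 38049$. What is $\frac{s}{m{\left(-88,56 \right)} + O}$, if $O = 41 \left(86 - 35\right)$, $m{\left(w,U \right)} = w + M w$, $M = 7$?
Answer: $- \frac{45865}{1387} \approx -33.068$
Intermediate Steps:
$m{\left(w,U \right)} = 8 w$ ($m{\left(w,U \right)} = w + 7 w = 8 w$)
$O = 2091$ ($O = 41 \cdot 51 = 2091$)
$s = -45865$ ($s = -7816 - 38049 = -45865$)
$\frac{s}{m{\left(-88,56 \right)} + O} = - \frac{45865}{8 \left(-88\right) + 2091} = - \frac{45865}{-704 + 2091} = - \frac{45865}{1387}$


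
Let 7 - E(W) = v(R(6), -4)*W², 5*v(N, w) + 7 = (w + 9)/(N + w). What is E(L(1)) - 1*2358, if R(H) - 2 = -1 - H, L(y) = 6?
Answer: -11483/5 ≈ -2296.6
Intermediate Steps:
R(H) = 1 - H (R(H) = 2 + (-1 - H) = 1 - H)
v(N, w) = -7/5 + (9 + w)/(5*(N + w)) (v(N, w) = -7/5 + ((w + 9)/(N + w))/5 = -7/5 + ((9 + w)/(N + w))/5 = -7/5 + (9 + w)/(5*(N + w)))
E(W) = 7 + 68*W²/45 (E(W) = 7 - (9 - 7*(1 - 1*6) - 6*(-4))/(5*((1 - 1*6) - 4))*W² = 7 - (9 - 7*(1 - 6) + 24)/(5*((1 - 6) - 4))*W² = 7 - (9 - 7*(-5) + 24)/(5*(-5 - 4))*W² = 7 - (⅕)*(9 + 35 + 24)/(-9)*W² = 7 - (⅕)*(-⅑)*68*W² = 7 - (-68)*W²/45 = 7 + 68*W²/45)
E(L(1)) - 1*2358 = (7 + (68/45)*6²) - 1*2358 = (7 + (68/45)*36) - 2358 = (7 + 272/5) - 2358 = 307/5 - 2358 = -11483/5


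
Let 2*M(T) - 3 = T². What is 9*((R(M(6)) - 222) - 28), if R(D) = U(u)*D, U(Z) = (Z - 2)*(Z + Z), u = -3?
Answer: 3015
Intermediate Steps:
M(T) = 3/2 + T²/2
U(Z) = 2*Z*(-2 + Z) (U(Z) = (-2 + Z)*(2*Z) = 2*Z*(-2 + Z))
R(D) = 30*D (R(D) = (2*(-3)*(-2 - 3))*D = (2*(-3)*(-5))*D = 30*D)
9*((R(M(6)) - 222) - 28) = 9*((30*(3/2 + (½)*6²) - 222) - 28) = 9*((30*(3/2 + (½)*36) - 222) - 28) = 9*((30*(3/2 + 18) - 222) - 28) = 9*((30*(39/2) - 222) - 28) = 9*((585 - 222) - 28) = 9*(363 - 28) = 9*335 = 3015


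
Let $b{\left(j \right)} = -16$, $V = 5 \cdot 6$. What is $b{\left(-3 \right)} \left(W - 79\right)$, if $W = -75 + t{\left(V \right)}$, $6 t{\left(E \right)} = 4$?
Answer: $\frac{7360}{3} \approx 2453.3$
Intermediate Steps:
$V = 30$
$t{\left(E \right)} = \frac{2}{3}$ ($t{\left(E \right)} = \frac{1}{6} \cdot 4 = \frac{2}{3}$)
$W = - \frac{223}{3}$ ($W = -75 + \frac{2}{3} = - \frac{223}{3} \approx -74.333$)
$b{\left(-3 \right)} \left(W - 79\right) = - 16 \left(- \frac{223}{3} - 79\right) = \left(-16\right) \left(- \frac{460}{3}\right) = \frac{7360}{3}$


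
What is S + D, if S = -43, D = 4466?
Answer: 4423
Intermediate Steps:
S + D = -43 + 4466 = 4423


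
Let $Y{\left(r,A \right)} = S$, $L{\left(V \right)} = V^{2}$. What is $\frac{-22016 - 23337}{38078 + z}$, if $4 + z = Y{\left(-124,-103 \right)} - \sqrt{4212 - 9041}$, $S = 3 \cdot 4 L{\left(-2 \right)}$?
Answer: $- \frac{1728947066}{1453291713} - \frac{45353 i \sqrt{4829}}{1453291713} \approx -1.1897 - 0.0021686 i$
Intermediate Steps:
$S = 48$ ($S = 3 \cdot 4 \left(-2\right)^{2} = 12 \cdot 4 = 48$)
$Y{\left(r,A \right)} = 48$
$z = 44 - i \sqrt{4829}$ ($z = -4 + \left(48 - \sqrt{4212 - 9041}\right) = -4 + \left(48 - \sqrt{-4829}\right) = -4 + \left(48 - i \sqrt{4829}\right) = 44 - i \sqrt{4829} \approx 44.0 - 69.491 i$)
$\frac{-22016 - 23337}{38078 + z} = \frac{-22016 - 23337}{38078 + \left(44 - i \sqrt{4829}\right)} = - \frac{45353}{38122 - i \sqrt{4829}}$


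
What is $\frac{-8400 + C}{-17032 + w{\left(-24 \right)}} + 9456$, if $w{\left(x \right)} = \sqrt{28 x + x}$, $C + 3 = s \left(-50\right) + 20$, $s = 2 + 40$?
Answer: $\frac{342908367347}{36261215} + \frac{10483 i \sqrt{174}}{145044860} \approx 9456.6 + 0.00095336 i$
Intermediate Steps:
$s = 42$
$C = -2083$ ($C = -3 + \left(42 \left(-50\right) + 20\right) = -3 + \left(-2100 + 20\right) = -3 - 2080 = -2083$)
$w{\left(x \right)} = \sqrt{29} \sqrt{x}$ ($w{\left(x \right)} = \sqrt{29 x} = \sqrt{29} \sqrt{x}$)
$\frac{-8400 + C}{-17032 + w{\left(-24 \right)}} + 9456 = \frac{-8400 - 2083}{-17032 + \sqrt{29} \sqrt{-24}} + 9456 = - \frac{10483}{-17032 + \sqrt{29} \cdot 2 i \sqrt{6}} + 9456 = - \frac{10483}{-17032 + 2 i \sqrt{174}} + 9456 = 9456 - \frac{10483}{-17032 + 2 i \sqrt{174}}$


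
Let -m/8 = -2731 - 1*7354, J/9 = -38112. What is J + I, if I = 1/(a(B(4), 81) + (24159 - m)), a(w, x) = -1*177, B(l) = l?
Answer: -19447867585/56698 ≈ -3.4301e+5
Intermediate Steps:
J = -343008 (J = 9*(-38112) = -343008)
a(w, x) = -177
m = 80680 (m = -8*(-2731 - 1*7354) = -8*(-2731 - 7354) = -8*(-10085) = 80680)
I = -1/56698 (I = 1/(-177 + (24159 - 1*80680)) = 1/(-177 + (24159 - 80680)) = 1/(-177 - 56521) = 1/(-56698) = -1/56698 ≈ -1.7637e-5)
J + I = -343008 - 1/56698 = -19447867585/56698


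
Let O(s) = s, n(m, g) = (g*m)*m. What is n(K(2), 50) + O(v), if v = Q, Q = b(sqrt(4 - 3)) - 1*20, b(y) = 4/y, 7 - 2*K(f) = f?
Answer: 593/2 ≈ 296.50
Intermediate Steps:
K(f) = 7/2 - f/2
n(m, g) = g*m**2
Q = -16 (Q = 4/(sqrt(4 - 3)) - 1*20 = 4/(sqrt(1)) - 20 = 4/1 - 20 = 4*1 - 20 = 4 - 20 = -16)
v = -16
n(K(2), 50) + O(v) = 50*(7/2 - 1/2*2)**2 - 16 = 50*(7/2 - 1)**2 - 16 = 50*(5/2)**2 - 16 = 50*(25/4) - 16 = 625/2 - 16 = 593/2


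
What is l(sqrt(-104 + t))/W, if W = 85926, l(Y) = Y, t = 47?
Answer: I*sqrt(57)/85926 ≈ 8.7864e-5*I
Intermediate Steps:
l(sqrt(-104 + t))/W = sqrt(-104 + 47)/85926 = sqrt(-57)*(1/85926) = (I*sqrt(57))*(1/85926) = I*sqrt(57)/85926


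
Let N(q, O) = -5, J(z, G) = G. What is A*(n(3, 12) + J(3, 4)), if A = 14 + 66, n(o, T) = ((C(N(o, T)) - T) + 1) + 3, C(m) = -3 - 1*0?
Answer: -560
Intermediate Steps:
C(m) = -3 (C(m) = -3 + 0 = -3)
n(o, T) = 1 - T (n(o, T) = ((-3 - T) + 1) + 3 = (-2 - T) + 3 = 1 - T)
A = 80
A*(n(3, 12) + J(3, 4)) = 80*((1 - 1*12) + 4) = 80*((1 - 12) + 4) = 80*(-11 + 4) = 80*(-7) = -560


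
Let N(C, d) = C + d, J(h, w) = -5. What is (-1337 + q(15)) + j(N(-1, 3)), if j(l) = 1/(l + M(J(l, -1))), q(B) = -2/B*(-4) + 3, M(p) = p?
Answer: -6669/5 ≈ -1333.8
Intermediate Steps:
q(B) = 3 + 8/B (q(B) = 8/B + 3 = 3 + 8/B)
j(l) = 1/(-5 + l) (j(l) = 1/(l - 5) = 1/(-5 + l))
(-1337 + q(15)) + j(N(-1, 3)) = (-1337 + (3 + 8/15)) + 1/(-5 + (-1 + 3)) = (-1337 + (3 + 8*(1/15))) + 1/(-5 + 2) = (-1337 + (3 + 8/15)) + 1/(-3) = (-1337 + 53/15) - 1/3 = -20002/15 - 1/3 = -6669/5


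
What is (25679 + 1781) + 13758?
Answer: 41218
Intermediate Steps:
(25679 + 1781) + 13758 = 27460 + 13758 = 41218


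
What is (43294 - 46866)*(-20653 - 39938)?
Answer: 216431052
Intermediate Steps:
(43294 - 46866)*(-20653 - 39938) = -3572*(-60591) = 216431052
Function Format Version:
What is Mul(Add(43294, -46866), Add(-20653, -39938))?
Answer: 216431052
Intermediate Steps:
Mul(Add(43294, -46866), Add(-20653, -39938)) = Mul(-3572, -60591) = 216431052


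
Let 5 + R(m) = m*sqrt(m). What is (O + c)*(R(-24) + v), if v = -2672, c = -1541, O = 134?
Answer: 3766539 + 67536*I*sqrt(6) ≈ 3.7665e+6 + 1.6543e+5*I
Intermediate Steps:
R(m) = -5 + m**(3/2) (R(m) = -5 + m*sqrt(m) = -5 + m**(3/2))
(O + c)*(R(-24) + v) = (134 - 1541)*((-5 + (-24)**(3/2)) - 2672) = -1407*((-5 - 48*I*sqrt(6)) - 2672) = -1407*(-2677 - 48*I*sqrt(6)) = 3766539 + 67536*I*sqrt(6)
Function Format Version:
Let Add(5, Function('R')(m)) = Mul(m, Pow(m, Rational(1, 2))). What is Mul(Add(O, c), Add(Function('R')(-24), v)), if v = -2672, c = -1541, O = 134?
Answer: Add(3766539, Mul(67536, I, Pow(6, Rational(1, 2)))) ≈ Add(3.7665e+6, Mul(1.6543e+5, I))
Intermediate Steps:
Function('R')(m) = Add(-5, Pow(m, Rational(3, 2))) (Function('R')(m) = Add(-5, Mul(m, Pow(m, Rational(1, 2)))) = Add(-5, Pow(m, Rational(3, 2))))
Mul(Add(O, c), Add(Function('R')(-24), v)) = Mul(Add(134, -1541), Add(Add(-5, Pow(-24, Rational(3, 2))), -2672)) = Mul(-1407, Add(Add(-5, Mul(-48, I, Pow(6, Rational(1, 2)))), -2672)) = Mul(-1407, Add(-2677, Mul(-48, I, Pow(6, Rational(1, 2))))) = Add(3766539, Mul(67536, I, Pow(6, Rational(1, 2))))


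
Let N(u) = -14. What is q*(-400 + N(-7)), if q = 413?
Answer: -170982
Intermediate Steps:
q*(-400 + N(-7)) = 413*(-400 - 14) = 413*(-414) = -170982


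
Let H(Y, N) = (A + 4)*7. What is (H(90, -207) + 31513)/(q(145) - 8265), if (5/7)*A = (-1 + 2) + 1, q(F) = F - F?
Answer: -52601/13775 ≈ -3.8186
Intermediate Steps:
q(F) = 0
A = 14/5 (A = 7*((-1 + 2) + 1)/5 = 7*(1 + 1)/5 = (7/5)*2 = 14/5 ≈ 2.8000)
H(Y, N) = 238/5 (H(Y, N) = (14/5 + 4)*7 = (34/5)*7 = 238/5)
(H(90, -207) + 31513)/(q(145) - 8265) = (238/5 + 31513)/(0 - 8265) = (157803/5)/(-8265) = (157803/5)*(-1/8265) = -52601/13775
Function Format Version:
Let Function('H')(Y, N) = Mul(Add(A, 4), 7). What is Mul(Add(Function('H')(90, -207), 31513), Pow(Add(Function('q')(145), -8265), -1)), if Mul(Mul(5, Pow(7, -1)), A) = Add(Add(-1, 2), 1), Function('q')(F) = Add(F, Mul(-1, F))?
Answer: Rational(-52601, 13775) ≈ -3.8186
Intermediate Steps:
Function('q')(F) = 0
A = Rational(14, 5) (A = Mul(Rational(7, 5), Add(Add(-1, 2), 1)) = Mul(Rational(7, 5), Add(1, 1)) = Mul(Rational(7, 5), 2) = Rational(14, 5) ≈ 2.8000)
Function('H')(Y, N) = Rational(238, 5) (Function('H')(Y, N) = Mul(Add(Rational(14, 5), 4), 7) = Mul(Rational(34, 5), 7) = Rational(238, 5))
Mul(Add(Function('H')(90, -207), 31513), Pow(Add(Function('q')(145), -8265), -1)) = Mul(Add(Rational(238, 5), 31513), Pow(Add(0, -8265), -1)) = Mul(Rational(157803, 5), Pow(-8265, -1)) = Mul(Rational(157803, 5), Rational(-1, 8265)) = Rational(-52601, 13775)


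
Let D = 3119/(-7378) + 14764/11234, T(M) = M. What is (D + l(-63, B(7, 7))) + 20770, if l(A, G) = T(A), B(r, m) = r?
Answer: 858181118755/41442226 ≈ 20708.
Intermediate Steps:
D = 36944973/41442226 (D = 3119*(-1/7378) + 14764*(1/11234) = -3119/7378 + 7382/5617 = 36944973/41442226 ≈ 0.89148)
l(A, G) = A
(D + l(-63, B(7, 7))) + 20770 = (36944973/41442226 - 63) + 20770 = -2573915265/41442226 + 20770 = 858181118755/41442226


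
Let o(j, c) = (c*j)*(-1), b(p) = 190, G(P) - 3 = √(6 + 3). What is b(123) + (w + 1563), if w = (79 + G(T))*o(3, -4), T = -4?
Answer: 2773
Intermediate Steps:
G(P) = 6 (G(P) = 3 + √(6 + 3) = 3 + √9 = 3 + 3 = 6)
o(j, c) = -c*j
w = 1020 (w = (79 + 6)*(-1*(-4)*3) = 85*12 = 1020)
b(123) + (w + 1563) = 190 + (1020 + 1563) = 190 + 2583 = 2773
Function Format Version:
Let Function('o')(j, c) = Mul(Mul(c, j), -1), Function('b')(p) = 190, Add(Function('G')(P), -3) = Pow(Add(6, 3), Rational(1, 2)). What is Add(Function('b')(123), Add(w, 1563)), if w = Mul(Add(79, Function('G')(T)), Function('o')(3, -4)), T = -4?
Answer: 2773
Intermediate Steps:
Function('G')(P) = 6 (Function('G')(P) = Add(3, Pow(Add(6, 3), Rational(1, 2))) = Add(3, Pow(9, Rational(1, 2))) = Add(3, 3) = 6)
Function('o')(j, c) = Mul(-1, c, j)
w = 1020 (w = Mul(Add(79, 6), Mul(-1, -4, 3)) = Mul(85, 12) = 1020)
Add(Function('b')(123), Add(w, 1563)) = Add(190, Add(1020, 1563)) = Add(190, 2583) = 2773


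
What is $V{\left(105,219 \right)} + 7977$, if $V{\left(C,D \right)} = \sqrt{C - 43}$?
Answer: $7977 + \sqrt{62} \approx 7984.9$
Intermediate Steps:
$V{\left(C,D \right)} = \sqrt{-43 + C}$
$V{\left(105,219 \right)} + 7977 = \sqrt{-43 + 105} + 7977 = \sqrt{62} + 7977 = 7977 + \sqrt{62}$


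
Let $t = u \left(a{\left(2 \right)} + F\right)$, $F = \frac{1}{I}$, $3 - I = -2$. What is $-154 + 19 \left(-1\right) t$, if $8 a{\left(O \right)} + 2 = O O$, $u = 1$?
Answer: $- \frac{3251}{20} \approx -162.55$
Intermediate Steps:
$I = 5$ ($I = 3 - -2 = 3 + 2 = 5$)
$a{\left(O \right)} = - \frac{1}{4} + \frac{O^{2}}{8}$ ($a{\left(O \right)} = - \frac{1}{4} + \frac{O O}{8} = - \frac{1}{4} + \frac{O^{2}}{8}$)
$F = \frac{1}{5} \approx 0.2$
$t = \frac{9}{20}$ ($t = 1 \left(\left(- \frac{1}{4} + \frac{2^{2}}{8}\right) + \frac{1}{5}\right) = 1 \left(\left(- \frac{1}{4} + \frac{1}{8} \cdot 4\right) + \frac{1}{5}\right) = 1 \left(\left(- \frac{1}{4} + \frac{1}{2}\right) + \frac{1}{5}\right) = 1 \left(\frac{1}{4} + \frac{1}{5}\right) = 1 \cdot \frac{9}{20} = \frac{9}{20} \approx 0.45$)
$-154 + 19 \left(-1\right) t = -154 + 19 \left(-1\right) \frac{9}{20} = -154 - \frac{171}{20} = - \frac{3251}{20}$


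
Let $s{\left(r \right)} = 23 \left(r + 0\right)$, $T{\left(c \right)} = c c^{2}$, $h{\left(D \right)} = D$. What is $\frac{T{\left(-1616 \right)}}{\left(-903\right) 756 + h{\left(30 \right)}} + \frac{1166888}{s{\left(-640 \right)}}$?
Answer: $\frac{3832718733661}{628026960} \approx 6102.8$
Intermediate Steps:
$T{\left(c \right)} = c^{3}$
$s{\left(r \right)} = 23 r$
$\frac{T{\left(-1616 \right)}}{\left(-903\right) 756 + h{\left(30 \right)}} + \frac{1166888}{s{\left(-640 \right)}} = \frac{\left(-1616\right)^{3}}{\left(-903\right) 756 + 30} + \frac{1166888}{23 \left(-640\right)} = - \frac{4220112896}{-682668 + 30} + \frac{1166888}{-14720} = - \frac{4220112896}{-682638} + 1166888 \left(- \frac{1}{14720}\right) = \left(-4220112896\right) \left(- \frac{1}{682638}\right) - \frac{145861}{1840} = \frac{2110056448}{341319} - \frac{145861}{1840} = \frac{3832718733661}{628026960}$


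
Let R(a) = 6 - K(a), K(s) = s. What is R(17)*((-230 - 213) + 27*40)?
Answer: -7007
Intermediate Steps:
R(a) = 6 - a
R(17)*((-230 - 213) + 27*40) = (6 - 1*17)*((-230 - 213) + 27*40) = (6 - 17)*(-443 + 1080) = -11*637 = -7007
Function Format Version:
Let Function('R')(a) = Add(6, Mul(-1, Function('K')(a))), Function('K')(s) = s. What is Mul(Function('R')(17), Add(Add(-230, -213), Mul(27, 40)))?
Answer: -7007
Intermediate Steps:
Function('R')(a) = Add(6, Mul(-1, a))
Mul(Function('R')(17), Add(Add(-230, -213), Mul(27, 40))) = Mul(Add(6, Mul(-1, 17)), Add(Add(-230, -213), Mul(27, 40))) = Mul(Add(6, -17), Add(-443, 1080)) = Mul(-11, 637) = -7007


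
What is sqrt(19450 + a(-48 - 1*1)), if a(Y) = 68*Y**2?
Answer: 3*sqrt(20302) ≈ 427.46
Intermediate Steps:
sqrt(19450 + a(-48 - 1*1)) = sqrt(19450 + 68*(-48 - 1*1)**2) = sqrt(19450 + 68*(-48 - 1)**2) = sqrt(19450 + 68*(-49)**2) = sqrt(19450 + 68*2401) = sqrt(19450 + 163268) = sqrt(182718) = 3*sqrt(20302)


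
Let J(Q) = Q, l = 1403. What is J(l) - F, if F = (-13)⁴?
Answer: -27158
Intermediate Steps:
F = 28561
J(l) - F = 1403 - 1*28561 = 1403 - 28561 = -27158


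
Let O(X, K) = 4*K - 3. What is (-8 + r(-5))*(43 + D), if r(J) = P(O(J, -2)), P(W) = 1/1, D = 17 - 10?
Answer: -350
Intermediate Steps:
O(X, K) = -3 + 4*K
D = 7
P(W) = 1
r(J) = 1
(-8 + r(-5))*(43 + D) = (-8 + 1)*(43 + 7) = -7*50 = -350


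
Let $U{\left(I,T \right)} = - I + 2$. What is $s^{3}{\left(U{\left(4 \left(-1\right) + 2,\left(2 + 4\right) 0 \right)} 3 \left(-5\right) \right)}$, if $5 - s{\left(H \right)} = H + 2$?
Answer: $250047$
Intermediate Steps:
$U{\left(I,T \right)} = 2 - I$
$s{\left(H \right)} = 3 - H$ ($s{\left(H \right)} = 5 - \left(H + 2\right) = 5 - \left(2 + H\right) = 3 - H$)
$s^{3}{\left(U{\left(4 \left(-1\right) + 2,\left(2 + 4\right) 0 \right)} 3 \left(-5\right) \right)} = \left(3 - \left(2 - \left(4 \left(-1\right) + 2\right)\right) 3 \left(-5\right)\right)^{3} = \left(3 - \left(2 - \left(-4 + 2\right)\right) 3 \left(-5\right)\right)^{3} = \left(3 - \left(2 - -2\right) 3 \left(-5\right)\right)^{3} = \left(3 - \left(2 + 2\right) 3 \left(-5\right)\right)^{3} = \left(3 - 4 \cdot 3 \left(-5\right)\right)^{3} = \left(3 - 12 \left(-5\right)\right)^{3} = \left(3 - -60\right)^{3} = \left(3 + 60\right)^{3} = 63^{3} = 250047$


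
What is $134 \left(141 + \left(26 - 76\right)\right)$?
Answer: $12194$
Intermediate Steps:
$134 \left(141 + \left(26 - 76\right)\right) = 134 \left(141 - 50\right) = 134 \cdot 91 = 12194$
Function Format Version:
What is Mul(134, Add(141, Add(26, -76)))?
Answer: 12194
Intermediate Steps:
Mul(134, Add(141, Add(26, -76))) = Mul(134, Add(141, -50)) = Mul(134, 91) = 12194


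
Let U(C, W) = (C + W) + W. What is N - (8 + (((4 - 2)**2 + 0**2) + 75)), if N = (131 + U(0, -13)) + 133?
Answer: 151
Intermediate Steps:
U(C, W) = C + 2*W
N = 238 (N = (131 + (0 + 2*(-13))) + 133 = (131 + (0 - 26)) + 133 = (131 - 26) + 133 = 105 + 133 = 238)
N - (8 + (((4 - 2)**2 + 0**2) + 75)) = 238 - (8 + (((4 - 2)**2 + 0**2) + 75)) = 238 - (8 + ((2**2 + 0) + 75)) = 238 - (8 + ((4 + 0) + 75)) = 238 - (8 + (4 + 75)) = 238 - (8 + 79) = 238 - 1*87 = 238 - 87 = 151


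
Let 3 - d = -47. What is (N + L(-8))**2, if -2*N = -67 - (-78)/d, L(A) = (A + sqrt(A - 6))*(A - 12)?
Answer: 19713124/625 - 38544*I*sqrt(14)/5 ≈ 31541.0 - 28844.0*I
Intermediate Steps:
d = 50 (d = 3 - 1*(-47) = 3 + 47 = 50)
L(A) = (-12 + A)*(A + sqrt(-6 + A)) (L(A) = (A + sqrt(-6 + A))*(-12 + A) = (-12 + A)*(A + sqrt(-6 + A)))
N = 818/25 (N = -(-67 - (-78)/50)/2 = -(-67 - 1*(-39/25))/2 = -(-67 + 39/25)/2 = -1/2*(-1636/25) = 818/25 ≈ 32.720)
(N + L(-8))**2 = (818/25 + ((-8)**2 - 12*(-8) - 12*sqrt(-6 - 8) - 8*sqrt(-6 - 8)))**2 = (818/25 + (64 + 96 - 12*I*sqrt(14) - 8*I*sqrt(14)))**2 = (818/25 + (160 - 20*I*sqrt(14)))**2 = (4818/25 - 20*I*sqrt(14))**2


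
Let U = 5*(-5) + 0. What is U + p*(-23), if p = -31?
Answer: 688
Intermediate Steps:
U = -25 (U = -25 + 0 = -25)
U + p*(-23) = -25 - 31*(-23) = -25 + 713 = 688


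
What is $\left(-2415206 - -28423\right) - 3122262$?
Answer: $-5509045$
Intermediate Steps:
$\left(-2415206 - -28423\right) - 3122262 = \left(-2415206 + \left(-665 + 29088\right)\right) - 3122262 = \left(-2415206 + 28423\right) - 3122262 = -2386783 - 3122262 = -5509045$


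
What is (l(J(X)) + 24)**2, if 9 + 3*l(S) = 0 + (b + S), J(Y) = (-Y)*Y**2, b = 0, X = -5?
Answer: 35344/9 ≈ 3927.1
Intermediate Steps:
J(Y) = -Y**3
l(S) = -3 + S/3 (l(S) = -3 + (0 + (0 + S))/3 = -3 + (0 + S)/3 = -3 + S/3)
(l(J(X)) + 24)**2 = ((-3 + (-1*(-5)**3)/3) + 24)**2 = ((-3 + (-1*(-125))/3) + 24)**2 = ((-3 + (1/3)*125) + 24)**2 = ((-3 + 125/3) + 24)**2 = (116/3 + 24)**2 = (188/3)**2 = 35344/9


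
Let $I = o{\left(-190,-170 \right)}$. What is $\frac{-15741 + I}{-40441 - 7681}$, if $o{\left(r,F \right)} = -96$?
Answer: $\frac{15837}{48122} \approx 0.3291$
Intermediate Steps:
$I = -96$
$\frac{-15741 + I}{-40441 - 7681} = \frac{-15741 - 96}{-40441 - 7681} = - \frac{15837}{-48122} = \left(-15837\right) \left(- \frac{1}{48122}\right) = \frac{15837}{48122}$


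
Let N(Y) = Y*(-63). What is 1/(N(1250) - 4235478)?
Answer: -1/4314228 ≈ -2.3179e-7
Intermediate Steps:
N(Y) = -63*Y
1/(N(1250) - 4235478) = 1/(-63*1250 - 4235478) = 1/(-78750 - 4235478) = 1/(-4314228) = -1/4314228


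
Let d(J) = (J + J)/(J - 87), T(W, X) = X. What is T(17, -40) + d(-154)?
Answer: -9332/241 ≈ -38.722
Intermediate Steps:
d(J) = 2*J/(-87 + J) (d(J) = (2*J)/(-87 + J) = 2*J/(-87 + J))
T(17, -40) + d(-154) = -40 + 2*(-154)/(-87 - 154) = -40 + 2*(-154)/(-241) = -40 + 2*(-154)*(-1/241) = -40 + 308/241 = -9332/241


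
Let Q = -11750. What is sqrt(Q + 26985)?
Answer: sqrt(15235) ≈ 123.43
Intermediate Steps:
sqrt(Q + 26985) = sqrt(-11750 + 26985) = sqrt(15235)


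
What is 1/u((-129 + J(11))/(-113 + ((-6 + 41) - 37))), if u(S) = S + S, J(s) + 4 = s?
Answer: 115/244 ≈ 0.47131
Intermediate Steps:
J(s) = -4 + s
u(S) = 2*S
1/u((-129 + J(11))/(-113 + ((-6 + 41) - 37))) = 1/(2*((-129 + (-4 + 11))/(-113 + ((-6 + 41) - 37)))) = 1/(2*((-129 + 7)/(-113 + (35 - 37)))) = 1/(2*(-122/(-113 - 2))) = 1/(2*(-122/(-115))) = 1/(2*(-122*(-1/115))) = 1/(2*(122/115)) = 1/(244/115) = 115/244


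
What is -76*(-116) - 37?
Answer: 8779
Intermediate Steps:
-76*(-116) - 37 = 8816 - 37 = 8779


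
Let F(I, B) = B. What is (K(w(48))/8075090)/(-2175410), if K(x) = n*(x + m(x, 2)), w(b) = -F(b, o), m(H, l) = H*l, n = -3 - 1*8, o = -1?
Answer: 33/17566631536900 ≈ 1.8786e-12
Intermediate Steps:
n = -11 (n = -3 - 8 = -11)
w(b) = 1 (w(b) = -1*(-1) = 1)
K(x) = -33*x (K(x) = -11*(x + x*2) = -11*(x + 2*x) = -33*x)
(K(w(48))/8075090)/(-2175410) = (-33*1/8075090)/(-2175410) = -33*1/8075090*(-1/2175410) = -33/8075090*(-1/2175410) = 33/17566631536900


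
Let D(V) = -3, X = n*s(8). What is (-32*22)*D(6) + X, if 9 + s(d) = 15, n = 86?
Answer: 2628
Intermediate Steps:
s(d) = 6 (s(d) = -9 + 15 = 6)
X = 516 (X = 86*6 = 516)
(-32*22)*D(6) + X = -32*22*(-3) + 516 = -704*(-3) + 516 = 2112 + 516 = 2628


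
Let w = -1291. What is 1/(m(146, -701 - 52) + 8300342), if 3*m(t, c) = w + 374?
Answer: 3/24900109 ≈ 1.2048e-7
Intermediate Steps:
m(t, c) = -917/3 (m(t, c) = (-1291 + 374)/3 = (⅓)*(-917) = -917/3)
1/(m(146, -701 - 52) + 8300342) = 1/(-917/3 + 8300342) = 1/(24900109/3) = 3/24900109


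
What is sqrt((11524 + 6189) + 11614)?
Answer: sqrt(29327) ≈ 171.25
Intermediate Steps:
sqrt((11524 + 6189) + 11614) = sqrt(17713 + 11614) = sqrt(29327)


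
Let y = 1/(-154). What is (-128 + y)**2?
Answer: 388602369/23716 ≈ 16386.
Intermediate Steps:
y = -1/154 ≈ -0.0064935
(-128 + y)**2 = (-128 - 1/154)**2 = (-19713/154)**2 = 388602369/23716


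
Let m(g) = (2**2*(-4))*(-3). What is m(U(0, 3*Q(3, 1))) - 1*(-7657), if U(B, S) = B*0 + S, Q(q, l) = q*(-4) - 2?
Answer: 7705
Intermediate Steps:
Q(q, l) = -2 - 4*q (Q(q, l) = -4*q - 2 = -2 - 4*q)
U(B, S) = S (U(B, S) = 0 + S = S)
m(g) = 48 (m(g) = (4*(-4))*(-3) = -16*(-3) = 48)
m(U(0, 3*Q(3, 1))) - 1*(-7657) = 48 - 1*(-7657) = 48 + 7657 = 7705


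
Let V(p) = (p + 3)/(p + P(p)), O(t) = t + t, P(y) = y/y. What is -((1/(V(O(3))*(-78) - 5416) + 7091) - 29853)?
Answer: 878931875/38614 ≈ 22762.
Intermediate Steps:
P(y) = 1
O(t) = 2*t
V(p) = (3 + p)/(1 + p) (V(p) = (p + 3)/(p + 1) = (3 + p)/(1 + p))
-((1/(V(O(3))*(-78) - 5416) + 7091) - 29853) = -((1/(((3 + 2*3)/(1 + 2*3))*(-78) - 5416) + 7091) - 29853) = -((1/(((3 + 6)/(1 + 6))*(-78) - 5416) + 7091) - 29853) = -((1/((9/7)*(-78) - 5416) + 7091) - 29853) = -((1/(-702/7 - 5416) + 7091) - 29853) = -((1/(-38614/7) + 7091) - 29853) = -((-7/38614 + 7091) - 29853) = -(273811867/38614 - 29853) = -1*(-878931875/38614) = 878931875/38614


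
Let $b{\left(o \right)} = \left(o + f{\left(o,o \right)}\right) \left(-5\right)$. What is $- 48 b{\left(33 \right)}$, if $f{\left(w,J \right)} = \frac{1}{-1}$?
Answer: $7680$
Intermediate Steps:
$f{\left(w,J \right)} = -1$
$b{\left(o \right)} = 5 - 5 o$ ($b{\left(o \right)} = \left(o - 1\right) \left(-5\right) = \left(-1 + o\right) \left(-5\right) = 5 - 5 o$)
$- 48 b{\left(33 \right)} = - 48 \left(5 - 165\right) = \left(-48\right) \left(-160\right) = 7680$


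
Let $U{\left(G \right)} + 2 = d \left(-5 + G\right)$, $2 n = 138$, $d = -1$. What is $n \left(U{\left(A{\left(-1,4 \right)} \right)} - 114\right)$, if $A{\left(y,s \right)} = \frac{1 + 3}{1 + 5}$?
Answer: $-7705$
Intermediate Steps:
$n = 69$ ($n = \frac{1}{2} \cdot 138 = 69$)
$A{\left(y,s \right)} = \frac{2}{3}$ ($A{\left(y,s \right)} = \frac{4}{6} = 4 \cdot \frac{1}{6} = \frac{2}{3}$)
$U{\left(G \right)} = 3 - G$ ($U{\left(G \right)} = -2 - \left(-5 + G\right) = 3 - G$)
$n \left(U{\left(A{\left(-1,4 \right)} \right)} - 114\right) = 69 \left(\left(3 - \frac{2}{3}\right) - 114\right) = 69 \left(\frac{7}{3} - 114\right) = 69 \left(- \frac{335}{3}\right) = -7705$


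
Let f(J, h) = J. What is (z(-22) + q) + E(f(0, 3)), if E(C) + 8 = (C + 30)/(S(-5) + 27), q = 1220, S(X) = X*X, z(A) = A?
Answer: 30955/26 ≈ 1190.6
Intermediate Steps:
S(X) = X²
E(C) = -193/26 + C/52 (E(C) = -8 + (C + 30)/((-5)² + 27) = -8 + (30 + C)/(25 + 27) = -8 + (30 + C)/52 = -8 + (30 + C)*(1/52) = -8 + (15/26 + C/52) = -193/26 + C/52)
(z(-22) + q) + E(f(0, 3)) = (-22 + 1220) + (-193/26 + (1/52)*0) = 1198 + (-193/26 + 0) = 1198 - 193/26 = 30955/26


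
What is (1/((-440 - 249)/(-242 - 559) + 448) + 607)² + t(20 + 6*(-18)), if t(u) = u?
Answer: 47617217361673128/129266854369 ≈ 3.6836e+5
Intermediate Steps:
(1/((-440 - 249)/(-242 - 559) + 448) + 607)² + t(20 + 6*(-18)) = (1/((-440 - 249)/(-242 - 559) + 448) + 607)² + (20 + 6*(-18)) = (1/(-689/(-801) + 448) + 607)² + (20 - 108) = (1/(-689*(-1/801) + 448) + 607)² - 88 = (1/(689/801 + 448) + 607)² - 88 = (1/(359537/801) + 607)² - 88 = (801/359537 + 607)² - 88 = (218239760/359537)² - 88 = 47628592844857600/129266854369 - 88 = 47617217361673128/129266854369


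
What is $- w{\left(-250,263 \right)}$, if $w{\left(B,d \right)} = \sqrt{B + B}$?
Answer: $- 10 i \sqrt{5} \approx - 22.361 i$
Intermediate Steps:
$w{\left(B,d \right)} = \sqrt{2} \sqrt{B}$ ($w{\left(B,d \right)} = \sqrt{2 B} = \sqrt{2} \sqrt{B}$)
$- w{\left(-250,263 \right)} = - \sqrt{2} \sqrt{-250} = - \sqrt{2} \cdot 5 i \sqrt{10} = - 10 i \sqrt{5}$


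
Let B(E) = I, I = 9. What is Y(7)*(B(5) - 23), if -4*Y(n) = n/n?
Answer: 7/2 ≈ 3.5000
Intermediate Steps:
B(E) = 9
Y(n) = -1/4 (Y(n) = -n/(4*n) = -1/4*1 = -1/4)
Y(7)*(B(5) - 23) = -(9 - 23)/4 = -1/4*(-14) = 7/2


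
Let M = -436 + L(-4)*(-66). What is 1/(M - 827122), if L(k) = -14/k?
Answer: -1/827789 ≈ -1.2080e-6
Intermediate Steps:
M = -667 (M = -436 - 14/(-4)*(-66) = -436 - 14*(-1/4)*(-66) = -436 + (7/2)*(-66) = -436 - 231 = -667)
1/(M - 827122) = 1/(-667 - 827122) = 1/(-827789) = -1/827789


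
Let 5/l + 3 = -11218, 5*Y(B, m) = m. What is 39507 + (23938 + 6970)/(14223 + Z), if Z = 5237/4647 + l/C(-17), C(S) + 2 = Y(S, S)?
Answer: 263736540617052453/6675324262027 ≈ 39509.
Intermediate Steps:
Y(B, m) = m/5
C(S) = -2 + S/5
l = -5/11221 (l = 5/(-3 - 11218) = 5/(-11221) = 5*(-1/11221) = -5/11221 ≈ -0.00044559)
Z = 528918118/469295883 (Z = 5237/4647 - 5/(11221*(-2 + (⅕)*(-17))) = 5237*(1/4647) - 5/(11221*(-2 - 17/5)) = 5237/4647 - 5/(11221*(-27/5)) = 5237/4647 - 5/11221*(-5/27) = 5237/4647 + 25/302967 = 528918118/469295883 ≈ 1.1270)
39507 + (23938 + 6970)/(14223 + Z) = 39507 + (23938 + 6970)/(14223 + 528918118/469295883) = 39507 + 30908/(6675324262027/469295883) = 39507 + 30908*(469295883/6675324262027) = 39507 + 14504997151764/6675324262027 = 263736540617052453/6675324262027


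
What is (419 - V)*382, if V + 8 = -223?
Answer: 248300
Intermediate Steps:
V = -231 (V = -8 - 223 = -231)
(419 - V)*382 = (419 - 1*(-231))*382 = (419 + 231)*382 = 650*382 = 248300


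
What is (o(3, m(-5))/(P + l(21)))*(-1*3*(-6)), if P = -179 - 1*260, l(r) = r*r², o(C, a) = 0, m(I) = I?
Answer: 0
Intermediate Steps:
l(r) = r³
P = -439 (P = -179 - 260 = -439)
(o(3, m(-5))/(P + l(21)))*(-1*3*(-6)) = (0/(-439 + 21³))*(-1*3*(-6)) = (0/(-439 + 9261))*(-3*(-6)) = (0/8822)*18 = (0*(1/8822))*18 = 0*18 = 0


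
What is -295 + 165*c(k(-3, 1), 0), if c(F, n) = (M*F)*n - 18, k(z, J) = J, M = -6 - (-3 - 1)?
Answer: -3265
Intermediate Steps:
M = -2 (M = -6 - 1*(-4) = -6 + 4 = -2)
c(F, n) = -18 - 2*F*n (c(F, n) = (-2*F)*n - 18 = -2*F*n - 18 = -18 - 2*F*n)
-295 + 165*c(k(-3, 1), 0) = -295 + 165*(-18 - 2*1*0) = -295 + 165*(-18 + 0) = -295 + 165*(-18) = -295 - 2970 = -3265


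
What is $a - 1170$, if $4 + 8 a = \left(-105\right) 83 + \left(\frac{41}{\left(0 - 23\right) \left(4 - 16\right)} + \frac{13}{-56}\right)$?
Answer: $- \frac{69857579}{30912} \approx -2259.9$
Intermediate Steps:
$a = - \frac{33690539}{30912}$ ($a = - \frac{1}{2} + \frac{\left(-105\right) 83 + \left(\frac{41}{\left(0 - 23\right) \left(4 - 16\right)} + \frac{13}{-56}\right)}{8} = - \frac{1}{2} + \frac{-8715 + \left(\frac{41}{\left(-23\right) \left(-12\right)} + 13 \left(- \frac{1}{56}\right)\right)}{8} = - \frac{1}{2} + \frac{-8715 - \left(\frac{13}{56} - \frac{41}{276}\right)}{8} = - \frac{1}{2} + \frac{-8715 + \left(41 \cdot \frac{1}{276} - \frac{13}{56}\right)}{8} = - \frac{1}{2} + \frac{-8715 + \left(\frac{41}{276} - \frac{13}{56}\right)}{8} = - \frac{1}{2} + \frac{-8715 - \frac{323}{3864}}{8} = - \frac{1}{2} + \frac{1}{8} \left(- \frac{33675083}{3864}\right) = - \frac{1}{2} - \frac{33675083}{30912} = - \frac{33690539}{30912} \approx -1089.9$)
$a - 1170 = - \frac{33690539}{30912} - 1170 = - \frac{69857579}{30912}$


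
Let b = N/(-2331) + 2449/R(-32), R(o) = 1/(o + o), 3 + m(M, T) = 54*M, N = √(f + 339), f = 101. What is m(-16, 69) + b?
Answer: -157603 - 2*√110/2331 ≈ -1.5760e+5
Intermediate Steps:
N = 2*√110 (N = √(101 + 339) = √440 = 2*√110 ≈ 20.976)
m(M, T) = -3 + 54*M
R(o) = 1/(2*o)
b = -156736 - 2*√110/2331 (b = (2*√110)/(-2331) + 2449/(((½)/(-32))) = (2*√110)*(-1/2331) + 2449/(((½)*(-1/32))) = -2*√110/2331 + 2449/(-1/64) = -2*√110/2331 + 2449*(-64) = -2*√110/2331 - 156736 = -156736 - 2*√110/2331 ≈ -1.5674e+5)
m(-16, 69) + b = (-3 + 54*(-16)) + (-156736 - 2*√110/2331) = (-3 - 864) + (-156736 - 2*√110/2331) = -867 + (-156736 - 2*√110/2331) = -157603 - 2*√110/2331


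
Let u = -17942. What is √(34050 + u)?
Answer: 2*√4027 ≈ 126.92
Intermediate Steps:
√(34050 + u) = √(34050 - 17942) = √16108 = 2*√4027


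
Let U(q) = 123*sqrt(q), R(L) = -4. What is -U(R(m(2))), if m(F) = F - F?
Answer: -246*I ≈ -246.0*I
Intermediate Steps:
m(F) = 0
-U(R(m(2))) = -123*sqrt(-4) = -123*2*I = -246*I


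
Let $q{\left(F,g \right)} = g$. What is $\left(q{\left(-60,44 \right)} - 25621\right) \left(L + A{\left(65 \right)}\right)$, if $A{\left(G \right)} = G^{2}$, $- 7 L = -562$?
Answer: $- \frac{770814049}{7} \approx -1.1012 \cdot 10^{8}$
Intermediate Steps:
$L = \frac{562}{7}$ ($L = \left(- \frac{1}{7}\right) \left(-562\right) = \frac{562}{7} \approx 80.286$)
$\left(q{\left(-60,44 \right)} - 25621\right) \left(L + A{\left(65 \right)}\right) = \left(44 - 25621\right) \left(\frac{562}{7} + 65^{2}\right) = - 25577 \left(\frac{562}{7} + 4225\right) = \left(-25577\right) \frac{30137}{7} = - \frac{770814049}{7}$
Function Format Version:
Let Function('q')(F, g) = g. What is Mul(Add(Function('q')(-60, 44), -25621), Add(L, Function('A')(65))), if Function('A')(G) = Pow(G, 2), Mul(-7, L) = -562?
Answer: Rational(-770814049, 7) ≈ -1.1012e+8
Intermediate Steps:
L = Rational(562, 7) (L = Mul(Rational(-1, 7), -562) = Rational(562, 7) ≈ 80.286)
Mul(Add(Function('q')(-60, 44), -25621), Add(L, Function('A')(65))) = Mul(Add(44, -25621), Add(Rational(562, 7), Pow(65, 2))) = Mul(-25577, Add(Rational(562, 7), 4225)) = Mul(-25577, Rational(30137, 7)) = Rational(-770814049, 7)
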